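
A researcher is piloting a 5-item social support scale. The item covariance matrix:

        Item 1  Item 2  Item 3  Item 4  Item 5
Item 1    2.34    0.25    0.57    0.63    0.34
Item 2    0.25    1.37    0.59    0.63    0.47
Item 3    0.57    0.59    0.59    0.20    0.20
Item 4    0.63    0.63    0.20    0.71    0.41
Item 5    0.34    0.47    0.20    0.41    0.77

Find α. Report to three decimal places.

Σσᵢ² = 2.34 + 1.37 + 0.59 + 0.71 + 0.77 = 5.78
Σ_{i<j} σ_ij = 4.29
σ²_total = 5.78 + 2 × 4.29 = 14.36
α = (k/(k−1))·(1 − Σσᵢ²/σ²_total) = (5/4)·(1 − 5.78/14.36) = 0.747

α = 0.747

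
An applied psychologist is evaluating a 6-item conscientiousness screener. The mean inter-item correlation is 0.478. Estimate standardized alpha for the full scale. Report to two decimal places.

Standardized α = k·r̄ / (1 + (k−1)·r̄) = 6 × 0.478 / (1 + 5 × 0.478)
  = 2.8680 / 3.3900 = 0.85

standardized alpha = 0.85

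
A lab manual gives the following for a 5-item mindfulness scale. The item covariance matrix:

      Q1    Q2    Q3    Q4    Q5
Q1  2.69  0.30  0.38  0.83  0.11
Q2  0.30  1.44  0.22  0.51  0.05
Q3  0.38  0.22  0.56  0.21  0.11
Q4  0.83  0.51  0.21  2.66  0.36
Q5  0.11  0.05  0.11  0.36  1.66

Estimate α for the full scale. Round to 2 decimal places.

α = 0.51

sum of item variances = 2.69 + 1.44 + 0.56 + 2.66 + 1.66 = 9.01
Σ_{i<j} σ_ij = 3.08
total variance = 9.01 + 2 × 3.08 = 15.17
α = (k/(k−1))·(1 − sum of item variances/total variance) = (5/4)·(1 − 9.01/15.17) = 0.51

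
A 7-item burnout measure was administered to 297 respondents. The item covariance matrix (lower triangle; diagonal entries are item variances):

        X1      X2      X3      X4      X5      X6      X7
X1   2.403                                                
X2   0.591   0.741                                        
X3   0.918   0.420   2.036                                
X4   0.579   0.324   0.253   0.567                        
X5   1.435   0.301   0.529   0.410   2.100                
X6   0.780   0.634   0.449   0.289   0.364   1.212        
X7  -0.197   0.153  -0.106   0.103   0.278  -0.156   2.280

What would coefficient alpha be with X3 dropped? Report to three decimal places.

α = 0.670

Remaining items: X1, X2, X4, X5, X6, X7 (k = 6).
Σσᵢ² = 2.403 + 0.741 + 0.567 + 2.100 + 1.212 + 2.280 = 9.303
total variance = 9.303 + 2 × 5.888 = 21.079
α (item deleted) = (6/5)·(1 − 9.303/21.079) = 0.670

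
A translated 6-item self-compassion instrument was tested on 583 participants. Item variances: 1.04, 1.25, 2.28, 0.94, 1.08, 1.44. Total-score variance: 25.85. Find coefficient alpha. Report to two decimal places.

ΣVar(i) = 1.04 + 1.25 + 2.28 + 0.94 + 1.08 + 1.44 = 8.03
α = (k/(k−1))·(1 − ΣVar(i)/total variance) = (6/5)·(1 − 8.03/25.85) = 0.83

α = 0.83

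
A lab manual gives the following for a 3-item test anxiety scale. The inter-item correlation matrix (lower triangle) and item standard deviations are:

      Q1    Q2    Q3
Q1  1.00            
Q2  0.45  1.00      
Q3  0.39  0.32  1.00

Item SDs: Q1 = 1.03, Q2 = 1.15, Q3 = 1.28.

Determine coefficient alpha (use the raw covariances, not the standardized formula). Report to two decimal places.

Σσ²ᵢ = 1.03² + 1.15² + 1.28² = 4.0218
Covariances σ_ij = r_ij · s_i · s_j:
  σ(Q1,Q2) = 0.45 × 1.03 × 1.15 = 0.5330
  σ(Q1,Q3) = 0.39 × 1.03 × 1.28 = 0.5142
  σ(Q2,Q3) = 0.32 × 1.15 × 1.28 = 0.4710
σ²_T = Σσ²ᵢ + 2·Σσ_ij = 4.0218 + 2 × 1.5182 = 7.0582
α = (3/2)·(1 − 4.0218/7.0582) = 0.65

coefficient alpha = 0.65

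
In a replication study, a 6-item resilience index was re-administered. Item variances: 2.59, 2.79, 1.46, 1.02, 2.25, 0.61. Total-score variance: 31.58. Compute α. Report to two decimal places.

α = 0.79

ΣVar(i) = 2.59 + 2.79 + 1.46 + 1.02 + 2.25 + 0.61 = 10.72
α = (k/(k−1))·(1 − ΣVar(i)/σ²_T) = (6/5)·(1 − 10.72/31.58) = 0.79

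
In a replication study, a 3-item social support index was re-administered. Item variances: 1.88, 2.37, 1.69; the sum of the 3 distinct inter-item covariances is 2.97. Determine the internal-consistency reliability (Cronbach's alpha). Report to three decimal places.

Σσ²ᵢ = 1.88 + 2.37 + 1.69 = 5.94
Sum of distinct covariances = 2.97
total variance = Σσ²ᵢ + 2·Σcov = 5.94 + 2 × 2.97 = 11.88
α = (3/2)·(1 − 5.94/11.88) = 0.750

Cronbach's alpha = 0.750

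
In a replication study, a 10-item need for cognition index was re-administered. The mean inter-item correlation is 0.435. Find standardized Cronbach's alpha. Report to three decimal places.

Standardized α = k·r̄ / (1 + (k−1)·r̄) = 10 × 0.435 / (1 + 9 × 0.435)
  = 4.3500 / 4.9150 = 0.885

α = 0.885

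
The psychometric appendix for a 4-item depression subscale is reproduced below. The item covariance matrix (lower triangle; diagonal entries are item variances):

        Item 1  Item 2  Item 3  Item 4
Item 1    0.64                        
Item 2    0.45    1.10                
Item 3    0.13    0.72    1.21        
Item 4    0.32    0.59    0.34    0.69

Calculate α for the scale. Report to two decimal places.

sum of item variances = 0.64 + 1.10 + 1.21 + 0.69 = 3.64
Σ_{i<j} σ_ij = 2.55
σ²_total = 3.64 + 2 × 2.55 = 8.74
α = (k/(k−1))·(1 − sum of item variances/σ²_total) = (4/3)·(1 − 3.64/8.74) = 0.78

α = 0.78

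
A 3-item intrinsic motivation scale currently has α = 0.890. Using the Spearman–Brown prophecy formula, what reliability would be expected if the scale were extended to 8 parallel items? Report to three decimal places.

Length factor m = 8/3 = 2.6667
α' = m·α / (1 + (m−1)·α)
   = 8/3 × 0.890 / (1 + (8/3 − 1) × 0.890)
   = 2.3733 / 2.4833 = 0.956

predicted reliability = 0.956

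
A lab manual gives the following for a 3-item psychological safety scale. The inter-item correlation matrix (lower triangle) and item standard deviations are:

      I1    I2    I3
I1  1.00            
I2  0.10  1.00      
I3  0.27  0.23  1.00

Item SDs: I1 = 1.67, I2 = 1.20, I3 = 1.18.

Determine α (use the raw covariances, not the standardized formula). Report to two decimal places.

α = 0.41

Σσ²ᵢ = 1.67² + 1.20² + 1.18² = 5.6213
Covariances σ_ij = r_ij · s_i · s_j:
  σ(I1,I2) = 0.10 × 1.67 × 1.20 = 0.2004
  σ(I1,I3) = 0.27 × 1.67 × 1.18 = 0.5321
  σ(I2,I3) = 0.23 × 1.20 × 1.18 = 0.3257
σ²_T = Σσ²ᵢ + 2·Σσ_ij = 5.6213 + 2 × 1.0582 = 7.7377
α = (3/2)·(1 − 5.6213/7.7377) = 0.41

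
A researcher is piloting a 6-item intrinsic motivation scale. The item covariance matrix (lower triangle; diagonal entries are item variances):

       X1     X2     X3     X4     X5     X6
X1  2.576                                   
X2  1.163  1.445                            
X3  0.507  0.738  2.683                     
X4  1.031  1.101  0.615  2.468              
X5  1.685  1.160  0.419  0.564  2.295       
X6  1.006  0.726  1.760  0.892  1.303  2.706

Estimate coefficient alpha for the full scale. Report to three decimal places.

sum of item variances = 2.576 + 1.445 + 2.683 + 2.468 + 2.295 + 2.706 = 14.173
Σ_{i<j} σ_ij = 14.670
σ²_total = 14.173 + 2 × 14.670 = 43.513
α = (k/(k−1))·(1 − sum of item variances/σ²_total) = (6/5)·(1 − 14.173/43.513) = 0.809

coefficient alpha = 0.809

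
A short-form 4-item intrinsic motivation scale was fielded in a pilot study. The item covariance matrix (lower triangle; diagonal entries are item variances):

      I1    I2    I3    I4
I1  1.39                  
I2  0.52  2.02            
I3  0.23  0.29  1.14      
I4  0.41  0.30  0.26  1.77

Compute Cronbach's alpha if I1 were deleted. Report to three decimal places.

α = 0.385

Remaining items: I2, I3, I4 (k = 3).
Σσ²ᵢ = 2.02 + 1.14 + 1.77 = 4.93
σ²_total = 4.93 + 2 × 0.85 = 6.63
α (item deleted) = (3/2)·(1 − 4.93/6.63) = 0.385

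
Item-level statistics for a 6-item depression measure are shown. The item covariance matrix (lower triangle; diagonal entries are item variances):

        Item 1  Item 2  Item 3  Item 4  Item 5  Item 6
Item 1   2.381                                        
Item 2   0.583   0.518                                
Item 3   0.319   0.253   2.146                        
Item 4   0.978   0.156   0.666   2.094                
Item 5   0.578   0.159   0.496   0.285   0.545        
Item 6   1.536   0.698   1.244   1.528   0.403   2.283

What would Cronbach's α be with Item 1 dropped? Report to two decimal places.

Remaining items: Item 2, Item 3, Item 4, Item 5, Item 6 (k = 5).
sum of item variances = 0.518 + 2.146 + 2.094 + 0.545 + 2.283 = 7.586
σ²_T = 7.586 + 2 × 5.888 = 19.362
α (item deleted) = (5/4)·(1 − 7.586/19.362) = 0.76

α = 0.76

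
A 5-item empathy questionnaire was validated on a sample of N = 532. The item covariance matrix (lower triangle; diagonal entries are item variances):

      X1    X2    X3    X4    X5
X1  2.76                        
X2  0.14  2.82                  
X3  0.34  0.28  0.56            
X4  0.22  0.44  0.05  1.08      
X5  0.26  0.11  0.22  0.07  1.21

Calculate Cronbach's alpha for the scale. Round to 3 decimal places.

sum of item variances = 2.76 + 2.82 + 0.56 + 1.08 + 1.21 = 8.43
Sum of off-diagonal covariances = 2.13
Var(T) = 8.43 + 2 × 2.13 = 12.69
α = (k/(k−1))·(1 − sum of item variances/Var(T)) = (5/4)·(1 − 8.43/12.69) = 0.420

Cronbach's alpha = 0.420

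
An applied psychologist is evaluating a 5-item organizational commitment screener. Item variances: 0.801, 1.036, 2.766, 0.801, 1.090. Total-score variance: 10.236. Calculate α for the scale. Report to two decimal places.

sum of item variances = 0.801 + 1.036 + 2.766 + 0.801 + 1.090 = 6.494
α = (k/(k−1))·(1 − sum of item variances/Var(T)) = (5/4)·(1 − 6.494/10.236) = 0.46

α = 0.46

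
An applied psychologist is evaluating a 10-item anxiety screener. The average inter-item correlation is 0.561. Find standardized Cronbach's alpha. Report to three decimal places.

Standardized α = k·r̄ / (1 + (k−1)·r̄) = 10 × 0.561 / (1 + 9 × 0.561)
  = 5.6100 / 6.0490 = 0.927

α = 0.927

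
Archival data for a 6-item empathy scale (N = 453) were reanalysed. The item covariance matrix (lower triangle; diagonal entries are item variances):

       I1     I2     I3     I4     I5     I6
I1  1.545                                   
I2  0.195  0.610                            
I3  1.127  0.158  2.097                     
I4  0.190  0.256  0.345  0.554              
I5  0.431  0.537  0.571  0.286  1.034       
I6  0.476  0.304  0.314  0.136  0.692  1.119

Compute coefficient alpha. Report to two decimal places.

sum of item variances = 1.545 + 0.610 + 2.097 + 0.554 + 1.034 + 1.119 = 6.959
Sum of the distinct covariances = 6.018
Var(T) = 6.959 + 2 × 6.018 = 18.995
α = (k/(k−1))·(1 − sum of item variances/Var(T)) = (6/5)·(1 − 6.959/18.995) = 0.76

α = 0.76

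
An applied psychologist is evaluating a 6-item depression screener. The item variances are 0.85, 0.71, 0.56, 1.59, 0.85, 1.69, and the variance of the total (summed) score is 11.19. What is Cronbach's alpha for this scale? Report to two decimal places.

Σσᵢ² = 0.85 + 0.71 + 0.56 + 1.59 + 0.85 + 1.69 = 6.25
α = (k/(k−1))·(1 − Σσᵢ²/total variance) = (6/5)·(1 − 6.25/11.19) = 0.53

Cronbach's alpha = 0.53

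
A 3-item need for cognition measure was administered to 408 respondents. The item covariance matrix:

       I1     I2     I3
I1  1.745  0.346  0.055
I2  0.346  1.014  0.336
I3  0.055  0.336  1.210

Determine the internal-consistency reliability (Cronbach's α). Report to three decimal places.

sum of item variances = 1.745 + 1.014 + 1.210 = 3.969
Sum of the distinct covariances = 0.737
Var(T) = 3.969 + 2 × 0.737 = 5.443
α = (k/(k−1))·(1 − sum of item variances/Var(T)) = (3/2)·(1 − 3.969/5.443) = 0.406

α = 0.406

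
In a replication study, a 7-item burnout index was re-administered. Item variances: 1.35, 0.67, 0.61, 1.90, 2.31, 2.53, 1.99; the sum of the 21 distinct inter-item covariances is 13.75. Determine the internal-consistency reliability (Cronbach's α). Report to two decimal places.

Σσ²ᵢ = 1.35 + 0.67 + 0.61 + 1.90 + 2.31 + 2.53 + 1.99 = 11.36
Sum of distinct covariances = 13.75
total variance = Σσ²ᵢ + 2·Σcov = 11.36 + 2 × 13.75 = 38.86
α = (7/6)·(1 − 11.36/38.86) = 0.83

Cronbach's α = 0.83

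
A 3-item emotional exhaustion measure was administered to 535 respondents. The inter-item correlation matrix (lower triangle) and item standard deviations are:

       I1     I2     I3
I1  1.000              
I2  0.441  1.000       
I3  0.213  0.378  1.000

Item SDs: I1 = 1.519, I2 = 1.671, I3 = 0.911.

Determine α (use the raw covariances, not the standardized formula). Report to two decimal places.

α = 0.60

Σσ²ᵢ = 1.519² + 1.671² + 0.911² = 5.9295
Covariances σ_ij = r_ij · s_i · s_j:
  σ(I1,I2) = 0.441 × 1.519 × 1.671 = 1.1194
  σ(I1,I3) = 0.213 × 1.519 × 0.911 = 0.2948
  σ(I2,I3) = 0.378 × 1.671 × 0.911 = 0.5754
σ²_T = Σσ²ᵢ + 2·Σσ_ij = 5.9295 + 2 × 1.9896 = 9.9087
α = (3/2)·(1 − 5.9295/9.9087) = 0.60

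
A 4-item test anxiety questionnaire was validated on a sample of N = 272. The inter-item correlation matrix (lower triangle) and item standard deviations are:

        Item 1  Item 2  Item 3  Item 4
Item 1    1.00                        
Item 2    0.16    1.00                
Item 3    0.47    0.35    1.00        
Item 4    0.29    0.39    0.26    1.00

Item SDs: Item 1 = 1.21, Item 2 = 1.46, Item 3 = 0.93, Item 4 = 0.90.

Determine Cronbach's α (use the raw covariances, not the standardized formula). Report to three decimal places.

Cronbach's α = 0.626

Σσ²ᵢ = 1.21² + 1.46² + 0.93² + 0.90² = 5.2706
Covariances σ_ij = r_ij · s_i · s_j:
  σ(Item 1,Item 2) = 0.16 × 1.21 × 1.46 = 0.2827
  σ(Item 1,Item 3) = 0.47 × 1.21 × 0.93 = 0.5289
  σ(Item 1,Item 4) = 0.29 × 1.21 × 0.90 = 0.3158
  σ(Item 2,Item 3) = 0.35 × 1.46 × 0.93 = 0.4752
  σ(Item 2,Item 4) = 0.39 × 1.46 × 0.90 = 0.5125
  σ(Item 3,Item 4) = 0.26 × 0.93 × 0.90 = 0.2176
σ²_T = Σσ²ᵢ + 2·Σσ_ij = 5.2706 + 2 × 2.3327 = 9.9360
α = (4/3)·(1 − 5.2706/9.9360) = 0.626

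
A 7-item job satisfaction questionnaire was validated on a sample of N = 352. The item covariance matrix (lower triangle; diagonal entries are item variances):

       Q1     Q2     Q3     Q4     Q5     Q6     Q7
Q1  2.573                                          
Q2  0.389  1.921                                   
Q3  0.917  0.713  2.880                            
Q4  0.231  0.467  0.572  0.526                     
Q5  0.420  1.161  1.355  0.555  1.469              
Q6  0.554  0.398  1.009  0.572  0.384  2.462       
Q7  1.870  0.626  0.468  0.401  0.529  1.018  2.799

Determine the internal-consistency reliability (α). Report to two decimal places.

α = 0.78

sum of item variances = 2.573 + 1.921 + 2.880 + 0.526 + 1.469 + 2.462 + 2.799 = 14.630
Sum of the distinct covariances = 14.609
σ²_total = 14.630 + 2 × 14.609 = 43.848
α = (k/(k−1))·(1 − sum of item variances/σ²_total) = (7/6)·(1 − 14.630/43.848) = 0.78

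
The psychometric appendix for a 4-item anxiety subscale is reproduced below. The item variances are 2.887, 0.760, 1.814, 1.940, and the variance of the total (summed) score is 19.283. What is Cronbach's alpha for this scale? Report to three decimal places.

Cronbach's alpha = 0.822

Σσᵢ² = 2.887 + 0.760 + 1.814 + 1.940 = 7.401
α = (k/(k−1))·(1 − Σσᵢ²/σ²_total) = (4/3)·(1 − 7.401/19.283) = 0.822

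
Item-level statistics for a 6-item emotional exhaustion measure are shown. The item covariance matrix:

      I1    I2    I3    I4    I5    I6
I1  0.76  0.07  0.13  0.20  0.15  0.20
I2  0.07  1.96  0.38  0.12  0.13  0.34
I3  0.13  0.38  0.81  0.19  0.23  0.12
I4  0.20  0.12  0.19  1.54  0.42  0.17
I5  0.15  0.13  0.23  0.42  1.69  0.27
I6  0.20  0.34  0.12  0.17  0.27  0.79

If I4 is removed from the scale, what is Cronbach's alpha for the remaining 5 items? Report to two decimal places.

α = 0.50

Remaining items: I1, I2, I3, I5, I6 (k = 5).
Σσᵢ² = 0.76 + 1.96 + 0.81 + 1.69 + 0.79 = 6.01
σ²_T = 6.01 + 2 × 2.02 = 10.05
α (item deleted) = (5/4)·(1 − 6.01/10.05) = 0.50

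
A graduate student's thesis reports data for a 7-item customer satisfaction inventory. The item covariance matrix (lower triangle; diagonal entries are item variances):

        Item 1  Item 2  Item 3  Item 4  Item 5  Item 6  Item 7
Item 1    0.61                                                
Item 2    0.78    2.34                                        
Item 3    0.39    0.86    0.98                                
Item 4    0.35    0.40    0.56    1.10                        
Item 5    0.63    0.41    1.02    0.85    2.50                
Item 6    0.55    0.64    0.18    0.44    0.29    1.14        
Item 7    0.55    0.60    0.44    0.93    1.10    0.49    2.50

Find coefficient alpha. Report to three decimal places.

coefficient alpha = 0.806

Σσ²ᵢ = 0.61 + 2.34 + 0.98 + 1.10 + 2.50 + 1.14 + 2.50 = 11.17
Sum of the distinct covariances = 12.46
Var(T) = 11.17 + 2 × 12.46 = 36.09
α = (k/(k−1))·(1 − Σσ²ᵢ/Var(T)) = (7/6)·(1 − 11.17/36.09) = 0.806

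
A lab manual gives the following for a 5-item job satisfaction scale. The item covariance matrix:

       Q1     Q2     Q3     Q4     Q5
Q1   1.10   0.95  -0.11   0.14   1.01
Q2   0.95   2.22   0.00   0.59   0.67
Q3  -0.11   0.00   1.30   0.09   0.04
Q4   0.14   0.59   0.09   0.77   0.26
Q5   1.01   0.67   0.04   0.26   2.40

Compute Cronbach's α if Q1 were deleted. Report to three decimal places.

Cronbach's α = 0.440

Remaining items: Q2, Q3, Q4, Q5 (k = 4).
sum of item variances = 2.22 + 1.30 + 0.77 + 2.40 = 6.69
σ²_T = 6.69 + 2 × 1.65 = 9.99
α (item deleted) = (4/3)·(1 − 6.69/9.99) = 0.440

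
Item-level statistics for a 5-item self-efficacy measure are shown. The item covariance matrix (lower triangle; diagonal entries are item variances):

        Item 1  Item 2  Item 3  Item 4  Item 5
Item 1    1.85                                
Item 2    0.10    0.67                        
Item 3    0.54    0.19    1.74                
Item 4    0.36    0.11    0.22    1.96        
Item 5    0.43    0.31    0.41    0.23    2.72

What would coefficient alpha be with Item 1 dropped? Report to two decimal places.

Remaining items: Item 2, Item 3, Item 4, Item 5 (k = 4).
sum of item variances = 0.67 + 1.74 + 1.96 + 2.72 = 7.09
σ²_T = 7.09 + 2 × 1.47 = 10.03
α (item deleted) = (4/3)·(1 − 7.09/10.03) = 0.39

α = 0.39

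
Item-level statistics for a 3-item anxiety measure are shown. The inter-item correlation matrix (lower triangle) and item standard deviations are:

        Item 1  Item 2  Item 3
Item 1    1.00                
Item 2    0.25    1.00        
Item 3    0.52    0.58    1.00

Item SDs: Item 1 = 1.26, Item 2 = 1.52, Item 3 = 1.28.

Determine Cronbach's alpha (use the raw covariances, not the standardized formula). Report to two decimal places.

Cronbach's alpha = 0.70

Σσ²ᵢ = 1.26² + 1.52² + 1.28² = 5.5364
Covariances σ_ij = r_ij · s_i · s_j:
  σ(Item 1,Item 2) = 0.25 × 1.26 × 1.52 = 0.4788
  σ(Item 1,Item 3) = 0.52 × 1.26 × 1.28 = 0.8387
  σ(Item 2,Item 3) = 0.58 × 1.52 × 1.28 = 1.1284
σ²_T = Σσ²ᵢ + 2·Σσ_ij = 5.5364 + 2 × 2.4459 = 10.4282
α = (3/2)·(1 − 5.5364/10.4282) = 0.70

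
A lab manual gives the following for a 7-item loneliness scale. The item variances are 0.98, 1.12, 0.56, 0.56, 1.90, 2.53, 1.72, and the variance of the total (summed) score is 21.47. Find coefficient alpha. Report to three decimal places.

coefficient alpha = 0.658

ΣVar(i) = 0.98 + 1.12 + 0.56 + 0.56 + 1.90 + 2.53 + 1.72 = 9.37
α = (k/(k−1))·(1 − ΣVar(i)/σ²_total) = (7/6)·(1 − 9.37/21.47) = 0.658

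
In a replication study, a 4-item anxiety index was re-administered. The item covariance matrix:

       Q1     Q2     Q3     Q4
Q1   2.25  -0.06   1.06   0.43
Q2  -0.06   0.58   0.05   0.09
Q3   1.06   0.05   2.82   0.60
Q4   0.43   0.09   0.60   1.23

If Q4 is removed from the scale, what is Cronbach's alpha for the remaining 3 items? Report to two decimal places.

Remaining items: Q1, Q2, Q3 (k = 3).
Σσ²ᵢ = 2.25 + 0.58 + 2.82 = 5.65
σ²_T = 5.65 + 2 × 1.05 = 7.75
α (item deleted) = (3/2)·(1 − 5.65/7.75) = 0.41

α = 0.41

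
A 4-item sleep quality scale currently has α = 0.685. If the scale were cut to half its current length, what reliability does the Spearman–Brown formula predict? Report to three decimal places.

predicted reliability = 0.521

Length factor m = 1/2
α' = m·α / (1 − (1−m)·α)
   = 1/2 × 0.685 / (1 − (1 − 1/2) × 0.685)
   = 0.3425 / 0.6575 = 0.521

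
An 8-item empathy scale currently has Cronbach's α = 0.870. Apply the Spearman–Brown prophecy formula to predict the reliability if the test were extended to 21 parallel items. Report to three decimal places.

Length factor m = 21/8 = 2.6250
α' = m·α / (1 + (m−1)·α)
   = 21/8 × 0.870 / (1 + (21/8 − 1) × 0.870)
   = 2.2837 / 2.4138 = 0.946

predicted reliability = 0.946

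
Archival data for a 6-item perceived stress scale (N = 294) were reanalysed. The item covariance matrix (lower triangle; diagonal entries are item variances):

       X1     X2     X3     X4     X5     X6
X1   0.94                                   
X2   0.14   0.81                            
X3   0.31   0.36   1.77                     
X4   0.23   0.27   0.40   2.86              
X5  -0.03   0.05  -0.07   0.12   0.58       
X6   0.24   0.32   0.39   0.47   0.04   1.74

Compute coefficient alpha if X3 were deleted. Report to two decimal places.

coefficient alpha = 0.44

Remaining items: X1, X2, X4, X5, X6 (k = 5).
ΣVar(i) = 0.94 + 0.81 + 2.86 + 0.58 + 1.74 = 6.93
σ²_total = 6.93 + 2 × 1.85 = 10.63
α (item deleted) = (5/4)·(1 − 6.93/10.63) = 0.44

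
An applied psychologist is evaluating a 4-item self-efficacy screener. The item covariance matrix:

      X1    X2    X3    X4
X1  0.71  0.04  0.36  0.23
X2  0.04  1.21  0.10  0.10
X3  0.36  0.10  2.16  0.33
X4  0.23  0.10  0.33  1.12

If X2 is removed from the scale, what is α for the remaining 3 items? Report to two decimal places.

Remaining items: X1, X3, X4 (k = 3).
Σσᵢ² = 0.71 + 2.16 + 1.12 = 3.99
σ²_T = 3.99 + 2 × 0.92 = 5.83
α (item deleted) = (3/2)·(1 − 3.99/5.83) = 0.47

α = 0.47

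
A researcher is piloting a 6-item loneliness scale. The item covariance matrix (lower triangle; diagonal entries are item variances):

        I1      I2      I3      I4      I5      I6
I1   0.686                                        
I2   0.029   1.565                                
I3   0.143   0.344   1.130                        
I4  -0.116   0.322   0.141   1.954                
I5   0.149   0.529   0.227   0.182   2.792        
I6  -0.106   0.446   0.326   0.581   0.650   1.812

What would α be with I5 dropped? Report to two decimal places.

Remaining items: I1, I2, I3, I4, I6 (k = 5).
Σσ²ᵢ = 0.686 + 1.565 + 1.130 + 1.954 + 1.812 = 7.147
Var(T) = 7.147 + 2 × 2.110 = 11.367
α (item deleted) = (5/4)·(1 − 7.147/11.367) = 0.46

α = 0.46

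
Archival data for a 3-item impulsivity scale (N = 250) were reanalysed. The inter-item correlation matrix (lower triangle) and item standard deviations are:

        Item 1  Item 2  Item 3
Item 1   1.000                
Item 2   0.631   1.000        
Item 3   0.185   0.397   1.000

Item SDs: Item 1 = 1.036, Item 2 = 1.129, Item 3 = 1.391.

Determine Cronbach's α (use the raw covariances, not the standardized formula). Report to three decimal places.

Cronbach's α = 0.648

Σσ²ᵢ = 1.036² + 1.129² + 1.391² = 4.2828
Covariances σ_ij = r_ij · s_i · s_j:
  σ(Item 1,Item 2) = 0.631 × 1.036 × 1.129 = 0.7380
  σ(Item 1,Item 3) = 0.185 × 1.036 × 1.391 = 0.2666
  σ(Item 2,Item 3) = 0.397 × 1.129 × 1.391 = 0.6235
σ²_T = Σσ²ᵢ + 2·Σσ_ij = 4.2828 + 2 × 1.6281 = 7.5390
α = (3/2)·(1 − 4.2828/7.5390) = 0.648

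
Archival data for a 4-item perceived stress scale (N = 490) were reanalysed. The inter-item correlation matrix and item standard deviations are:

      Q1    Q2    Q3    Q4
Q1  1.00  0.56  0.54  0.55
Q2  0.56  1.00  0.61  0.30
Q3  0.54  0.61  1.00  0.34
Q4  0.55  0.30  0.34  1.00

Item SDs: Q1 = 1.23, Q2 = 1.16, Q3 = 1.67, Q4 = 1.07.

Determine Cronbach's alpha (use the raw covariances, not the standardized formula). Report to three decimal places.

Σσ²ᵢ = 1.23² + 1.16² + 1.67² + 1.07² = 6.7923
Covariances σ_ij = r_ij · s_i · s_j:
  σ(Q1,Q2) = 0.56 × 1.23 × 1.16 = 0.7990
  σ(Q1,Q3) = 0.54 × 1.23 × 1.67 = 1.1092
  σ(Q1,Q4) = 0.55 × 1.23 × 1.07 = 0.7239
  σ(Q2,Q3) = 0.61 × 1.16 × 1.67 = 1.1817
  σ(Q2,Q4) = 0.30 × 1.16 × 1.07 = 0.3724
  σ(Q3,Q4) = 0.34 × 1.67 × 1.07 = 0.6075
σ²_T = Σσ²ᵢ + 2·Σσ_ij = 6.7923 + 2 × 4.7937 = 16.3797
α = (4/3)·(1 − 6.7923/16.3797) = 0.780

Cronbach's alpha = 0.780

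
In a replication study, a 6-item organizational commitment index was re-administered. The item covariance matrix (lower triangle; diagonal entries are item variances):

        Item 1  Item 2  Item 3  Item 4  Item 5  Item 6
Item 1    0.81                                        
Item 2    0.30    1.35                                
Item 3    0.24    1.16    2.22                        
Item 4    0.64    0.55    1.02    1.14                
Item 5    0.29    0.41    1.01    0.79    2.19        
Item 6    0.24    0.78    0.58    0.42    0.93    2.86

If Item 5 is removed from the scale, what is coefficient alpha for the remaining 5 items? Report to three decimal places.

Remaining items: Item 1, Item 2, Item 3, Item 4, Item 6 (k = 5).
ΣVar(i) = 0.81 + 1.35 + 2.22 + 1.14 + 2.86 = 8.38
σ²_T = 8.38 + 2 × 5.93 = 20.24
α (item deleted) = (5/4)·(1 − 8.38/20.24) = 0.732

coefficient alpha = 0.732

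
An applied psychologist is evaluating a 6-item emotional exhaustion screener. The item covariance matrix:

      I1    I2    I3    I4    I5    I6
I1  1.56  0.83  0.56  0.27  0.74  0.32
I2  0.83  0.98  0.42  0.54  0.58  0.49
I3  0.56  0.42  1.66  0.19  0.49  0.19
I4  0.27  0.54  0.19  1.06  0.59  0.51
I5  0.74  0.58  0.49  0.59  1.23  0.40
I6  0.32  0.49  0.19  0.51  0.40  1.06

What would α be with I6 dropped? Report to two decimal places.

Remaining items: I1, I2, I3, I4, I5 (k = 5).
Σσᵢ² = 1.56 + 0.98 + 1.66 + 1.06 + 1.23 = 6.49
total variance = 6.49 + 2 × 5.21 = 16.91
α (item deleted) = (5/4)·(1 − 6.49/16.91) = 0.77

α = 0.77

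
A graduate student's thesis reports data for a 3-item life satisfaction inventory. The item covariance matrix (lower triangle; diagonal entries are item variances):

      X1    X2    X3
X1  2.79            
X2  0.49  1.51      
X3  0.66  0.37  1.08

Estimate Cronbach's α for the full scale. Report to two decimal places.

α = 0.54

Σσ²ᵢ = 2.79 + 1.51 + 1.08 = 5.38
Σ_{i<j} σ_ij = 1.52
σ²_total = 5.38 + 2 × 1.52 = 8.42
α = (k/(k−1))·(1 − Σσ²ᵢ/σ²_total) = (3/2)·(1 − 5.38/8.42) = 0.54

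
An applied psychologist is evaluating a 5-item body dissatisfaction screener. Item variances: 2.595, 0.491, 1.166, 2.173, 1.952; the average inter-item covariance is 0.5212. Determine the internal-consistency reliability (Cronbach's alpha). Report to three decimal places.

Σσ²ᵢ = 2.595 + 0.491 + 1.166 + 2.173 + 1.952 = 8.377
Sum of the 10 distinct covariances = 10 × 0.5212 = 5.2120
σ²_total = Σσ²ᵢ + 2·Σcov = 8.377 + 2 × 5.2120 = 18.8010
α = (5/4)·(1 − 8.377/18.8010) = 0.693

Cronbach's alpha = 0.693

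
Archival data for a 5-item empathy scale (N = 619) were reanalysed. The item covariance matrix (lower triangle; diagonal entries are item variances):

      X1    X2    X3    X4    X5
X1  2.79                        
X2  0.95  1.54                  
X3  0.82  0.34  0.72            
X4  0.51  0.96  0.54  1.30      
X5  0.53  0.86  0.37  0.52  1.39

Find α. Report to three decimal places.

Σσᵢ² = 2.79 + 1.54 + 0.72 + 1.30 + 1.39 = 7.74
Sum of off-diagonal covariances = 6.40
σ²_T = 7.74 + 2 × 6.40 = 20.54
α = (k/(k−1))·(1 − Σσᵢ²/σ²_T) = (5/4)·(1 − 7.74/20.54) = 0.779

α = 0.779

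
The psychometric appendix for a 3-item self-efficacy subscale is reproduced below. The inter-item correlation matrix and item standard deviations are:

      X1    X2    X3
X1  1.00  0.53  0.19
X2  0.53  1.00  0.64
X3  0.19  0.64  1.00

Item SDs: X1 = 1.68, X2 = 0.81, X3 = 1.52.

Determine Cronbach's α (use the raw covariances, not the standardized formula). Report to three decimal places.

Σσ²ᵢ = 1.68² + 0.81² + 1.52² = 5.7889
Covariances σ_ij = r_ij · s_i · s_j:
  σ(X1,X2) = 0.53 × 1.68 × 0.81 = 0.7212
  σ(X1,X3) = 0.19 × 1.68 × 1.52 = 0.4852
  σ(X2,X3) = 0.64 × 0.81 × 1.52 = 0.7880
σ²_T = Σσ²ᵢ + 2·Σσ_ij = 5.7889 + 2 × 1.9944 = 9.7777
α = (3/2)·(1 − 5.7889/9.7777) = 0.612

α = 0.612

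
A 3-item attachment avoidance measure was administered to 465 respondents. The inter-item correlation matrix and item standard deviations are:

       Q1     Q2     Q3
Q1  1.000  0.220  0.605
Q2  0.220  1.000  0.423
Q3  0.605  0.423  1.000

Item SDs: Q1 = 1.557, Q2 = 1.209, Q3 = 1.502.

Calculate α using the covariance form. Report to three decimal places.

Σσ²ᵢ = 1.557² + 1.209² + 1.502² = 6.1419
Covariances σ_ij = r_ij · s_i · s_j:
  σ(Q1,Q2) = 0.220 × 1.557 × 1.209 = 0.4141
  σ(Q1,Q3) = 0.605 × 1.557 × 1.502 = 1.4149
  σ(Q2,Q3) = 0.423 × 1.209 × 1.502 = 0.7681
σ²_T = Σσ²ᵢ + 2·Σσ_ij = 6.1419 + 2 × 2.5971 = 11.3361
α = (3/2)·(1 − 6.1419/11.3361) = 0.687

α = 0.687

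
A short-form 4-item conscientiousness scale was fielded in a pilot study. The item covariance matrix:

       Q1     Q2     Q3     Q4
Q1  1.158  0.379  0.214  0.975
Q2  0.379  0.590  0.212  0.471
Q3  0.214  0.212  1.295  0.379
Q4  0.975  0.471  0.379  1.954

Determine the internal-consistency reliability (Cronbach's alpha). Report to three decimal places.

α = 0.684

sum of item variances = 1.158 + 0.590 + 1.295 + 1.954 = 4.997
Σ_{i<j} σ_ij = 2.630
σ²_T = 4.997 + 2 × 2.630 = 10.257
α = (k/(k−1))·(1 − sum of item variances/σ²_T) = (4/3)·(1 − 4.997/10.257) = 0.684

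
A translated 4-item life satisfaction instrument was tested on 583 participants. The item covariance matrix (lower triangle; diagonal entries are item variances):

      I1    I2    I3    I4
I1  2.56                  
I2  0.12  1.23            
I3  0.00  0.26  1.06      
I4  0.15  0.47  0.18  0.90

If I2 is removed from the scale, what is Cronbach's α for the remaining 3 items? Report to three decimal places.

Cronbach's α = 0.191

Remaining items: I1, I3, I4 (k = 3).
sum of item variances = 2.56 + 1.06 + 0.90 = 4.52
Var(T) = 4.52 + 2 × 0.33 = 5.18
α (item deleted) = (3/2)·(1 − 4.52/5.18) = 0.191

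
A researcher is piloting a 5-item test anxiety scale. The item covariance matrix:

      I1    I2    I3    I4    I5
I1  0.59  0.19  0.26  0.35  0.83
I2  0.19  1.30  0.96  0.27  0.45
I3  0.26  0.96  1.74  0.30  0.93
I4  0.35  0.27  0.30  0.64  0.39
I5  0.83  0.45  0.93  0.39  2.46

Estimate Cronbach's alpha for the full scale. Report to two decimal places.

α = 0.74

Σσ²ᵢ = 0.59 + 1.30 + 1.74 + 0.64 + 2.46 = 6.73
Σ_{i<j} σ_ij = 4.93
total variance = 6.73 + 2 × 4.93 = 16.59
α = (k/(k−1))·(1 − Σσ²ᵢ/total variance) = (5/4)·(1 − 6.73/16.59) = 0.74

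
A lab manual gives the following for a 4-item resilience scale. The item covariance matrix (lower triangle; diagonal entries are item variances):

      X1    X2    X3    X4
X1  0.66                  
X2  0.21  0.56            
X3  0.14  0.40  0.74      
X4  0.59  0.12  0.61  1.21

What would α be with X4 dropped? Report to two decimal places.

Remaining items: X1, X2, X3 (k = 3).
ΣVar(i) = 0.66 + 0.56 + 0.74 = 1.96
σ²_total = 1.96 + 2 × 0.75 = 3.46
α (item deleted) = (3/2)·(1 − 1.96/3.46) = 0.65

α = 0.65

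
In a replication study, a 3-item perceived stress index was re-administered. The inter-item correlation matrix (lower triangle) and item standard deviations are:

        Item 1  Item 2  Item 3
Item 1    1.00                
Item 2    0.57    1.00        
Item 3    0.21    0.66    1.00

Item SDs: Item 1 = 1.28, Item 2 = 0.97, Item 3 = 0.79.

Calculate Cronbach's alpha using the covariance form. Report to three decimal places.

α = 0.706

Σσ²ᵢ = 1.28² + 0.97² + 0.79² = 3.2034
Covariances σ_ij = r_ij · s_i · s_j:
  σ(Item 1,Item 2) = 0.57 × 1.28 × 0.97 = 0.7077
  σ(Item 1,Item 3) = 0.21 × 1.28 × 0.79 = 0.2124
  σ(Item 2,Item 3) = 0.66 × 0.97 × 0.79 = 0.5058
σ²_T = Σσ²ᵢ + 2·Σσ_ij = 3.2034 + 2 × 1.4259 = 6.0552
α = (3/2)·(1 − 3.2034/6.0552) = 0.706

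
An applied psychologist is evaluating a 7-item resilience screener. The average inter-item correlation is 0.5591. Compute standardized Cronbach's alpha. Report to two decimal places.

Standardized α = k·r̄ / (1 + (k−1)·r̄) = 7 × 0.5591 / (1 + 6 × 0.5591)
  = 3.9137 / 4.3546 = 0.90

α = 0.90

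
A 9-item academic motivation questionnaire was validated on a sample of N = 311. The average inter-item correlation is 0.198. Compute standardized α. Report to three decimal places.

Standardized α = k·r̄ / (1 + (k−1)·r̄) = 9 × 0.198 / (1 + 8 × 0.198)
  = 1.7820 / 2.5840 = 0.690

standardized α = 0.690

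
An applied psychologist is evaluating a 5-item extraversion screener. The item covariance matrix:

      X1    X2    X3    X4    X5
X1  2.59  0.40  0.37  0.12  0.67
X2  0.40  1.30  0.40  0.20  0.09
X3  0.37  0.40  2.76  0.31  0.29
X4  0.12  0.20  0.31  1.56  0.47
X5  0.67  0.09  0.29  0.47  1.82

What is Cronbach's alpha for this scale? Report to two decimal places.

α = 0.50

sum of item variances = 2.59 + 1.30 + 2.76 + 1.56 + 1.82 = 10.03
Σ_{i<j} σ_ij = 3.32
σ²_T = 10.03 + 2 × 3.32 = 16.67
α = (k/(k−1))·(1 − sum of item variances/σ²_T) = (5/4)·(1 − 10.03/16.67) = 0.50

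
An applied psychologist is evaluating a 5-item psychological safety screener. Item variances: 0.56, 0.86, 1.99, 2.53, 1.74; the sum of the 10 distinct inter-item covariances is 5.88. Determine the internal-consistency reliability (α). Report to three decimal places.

Σσᵢ² = 0.56 + 0.86 + 1.99 + 2.53 + 1.74 = 7.68
Sum of distinct covariances = 5.88
total variance = Σσᵢ² + 2·Σcov = 7.68 + 2 × 5.88 = 19.44
α = (5/4)·(1 − 7.68/19.44) = 0.756

α = 0.756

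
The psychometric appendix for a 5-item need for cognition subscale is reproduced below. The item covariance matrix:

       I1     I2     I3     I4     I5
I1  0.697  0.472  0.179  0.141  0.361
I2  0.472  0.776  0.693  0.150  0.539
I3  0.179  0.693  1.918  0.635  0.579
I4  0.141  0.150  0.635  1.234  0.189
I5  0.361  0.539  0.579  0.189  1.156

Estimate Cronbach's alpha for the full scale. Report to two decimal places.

α = 0.72

sum of item variances = 0.697 + 0.776 + 1.918 + 1.234 + 1.156 = 5.781
Sum of the distinct covariances = 3.938
total variance = 5.781 + 2 × 3.938 = 13.657
α = (k/(k−1))·(1 − sum of item variances/total variance) = (5/4)·(1 − 5.781/13.657) = 0.72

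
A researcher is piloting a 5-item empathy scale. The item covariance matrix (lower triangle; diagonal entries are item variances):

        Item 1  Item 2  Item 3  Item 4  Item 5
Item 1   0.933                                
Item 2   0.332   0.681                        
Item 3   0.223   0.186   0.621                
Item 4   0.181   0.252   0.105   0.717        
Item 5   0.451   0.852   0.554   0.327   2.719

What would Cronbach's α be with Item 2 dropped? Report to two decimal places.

Remaining items: Item 1, Item 3, Item 4, Item 5 (k = 4).
Σσᵢ² = 0.933 + 0.621 + 0.717 + 2.719 = 4.990
σ²_total = 4.990 + 2 × 1.841 = 8.672
α (item deleted) = (4/3)·(1 − 4.990/8.672) = 0.57

Cronbach's α = 0.57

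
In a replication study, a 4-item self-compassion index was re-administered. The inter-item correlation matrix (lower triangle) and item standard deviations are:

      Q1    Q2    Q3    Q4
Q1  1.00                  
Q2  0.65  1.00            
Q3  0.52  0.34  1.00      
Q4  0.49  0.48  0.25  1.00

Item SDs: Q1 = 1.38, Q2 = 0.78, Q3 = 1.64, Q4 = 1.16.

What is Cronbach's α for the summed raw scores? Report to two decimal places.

α = 0.73

Σσ²ᵢ = 1.38² + 0.78² + 1.64² + 1.16² = 6.5480
Covariances σ_ij = r_ij · s_i · s_j:
  σ(Q1,Q2) = 0.65 × 1.38 × 0.78 = 0.6997
  σ(Q1,Q3) = 0.52 × 1.38 × 1.64 = 1.1769
  σ(Q1,Q4) = 0.49 × 1.38 × 1.16 = 0.7844
  σ(Q2,Q3) = 0.34 × 0.78 × 1.64 = 0.4349
  σ(Q2,Q4) = 0.48 × 0.78 × 1.16 = 0.4343
  σ(Q3,Q4) = 0.25 × 1.64 × 1.16 = 0.4756
σ²_T = Σσ²ᵢ + 2·Σσ_ij = 6.5480 + 2 × 4.0058 = 14.5596
α = (4/3)·(1 − 6.5480/14.5596) = 0.73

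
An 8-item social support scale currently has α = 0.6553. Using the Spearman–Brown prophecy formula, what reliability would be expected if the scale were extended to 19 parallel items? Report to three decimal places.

predicted reliability = 0.819

Length factor m = 19/8 = 2.3750
α' = m·α / (1 + (m−1)·α)
   = 19/8 × 0.6553 / (1 + (19/8 − 1) × 0.6553)
   = 1.5563 / 1.9010 = 0.819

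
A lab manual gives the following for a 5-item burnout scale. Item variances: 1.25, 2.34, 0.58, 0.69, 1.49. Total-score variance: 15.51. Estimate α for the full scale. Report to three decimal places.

α = 0.738

ΣVar(i) = 1.25 + 2.34 + 0.58 + 0.69 + 1.49 = 6.35
α = (k/(k−1))·(1 − ΣVar(i)/σ²_T) = (5/4)·(1 − 6.35/15.51) = 0.738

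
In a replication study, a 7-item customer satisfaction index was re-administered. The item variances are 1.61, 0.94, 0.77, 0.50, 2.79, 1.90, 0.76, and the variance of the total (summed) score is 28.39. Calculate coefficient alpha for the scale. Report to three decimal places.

Σσ²ᵢ = 1.61 + 0.94 + 0.77 + 0.50 + 2.79 + 1.90 + 0.76 = 9.27
α = (k/(k−1))·(1 − Σσ²ᵢ/σ²_T) = (7/6)·(1 − 9.27/28.39) = 0.786

coefficient alpha = 0.786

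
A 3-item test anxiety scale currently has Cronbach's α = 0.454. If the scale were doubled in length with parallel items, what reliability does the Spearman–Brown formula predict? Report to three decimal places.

Length factor m = 2
α' = m·α / (1 + (m−1)·α)
   = 2 × 0.454 / (1 + (2 − 1) × 0.454)
   = 0.9080 / 1.4540 = 0.624

predicted reliability = 0.624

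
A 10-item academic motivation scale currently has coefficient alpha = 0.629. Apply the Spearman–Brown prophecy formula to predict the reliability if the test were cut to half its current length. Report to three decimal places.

predicted reliability = 0.459

Length factor m = 1/2
α' = m·α / (1 − (1−m)·α)
   = 1/2 × 0.629 / (1 − (1 − 1/2) × 0.629)
   = 0.3145 / 0.6855 = 0.459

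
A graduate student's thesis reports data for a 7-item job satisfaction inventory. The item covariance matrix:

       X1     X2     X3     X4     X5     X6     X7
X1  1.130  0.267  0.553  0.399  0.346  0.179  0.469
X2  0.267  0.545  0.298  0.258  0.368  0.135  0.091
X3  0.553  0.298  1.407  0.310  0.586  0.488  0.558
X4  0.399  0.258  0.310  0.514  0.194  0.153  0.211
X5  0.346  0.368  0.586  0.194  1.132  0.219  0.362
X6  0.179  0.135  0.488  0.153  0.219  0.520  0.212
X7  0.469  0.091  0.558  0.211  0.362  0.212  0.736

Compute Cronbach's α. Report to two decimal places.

Cronbach's α = 0.80

Σσᵢ² = 1.130 + 0.545 + 1.407 + 0.514 + 1.132 + 0.520 + 0.736 = 5.984
Sum of the distinct covariances = 6.656
σ²_T = 5.984 + 2 × 6.656 = 19.296
α = (k/(k−1))·(1 − Σσᵢ²/σ²_T) = (7/6)·(1 − 5.984/19.296) = 0.80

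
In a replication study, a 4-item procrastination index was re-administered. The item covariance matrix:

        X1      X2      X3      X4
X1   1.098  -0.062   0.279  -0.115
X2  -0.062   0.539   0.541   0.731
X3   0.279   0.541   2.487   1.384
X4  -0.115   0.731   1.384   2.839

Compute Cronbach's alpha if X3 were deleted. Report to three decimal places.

Remaining items: X1, X2, X4 (k = 3).
ΣVar(i) = 1.098 + 0.539 + 2.839 = 4.476
σ²_T = 4.476 + 2 × 0.554 = 5.584
α (item deleted) = (3/2)·(1 − 4.476/5.584) = 0.298

α = 0.298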